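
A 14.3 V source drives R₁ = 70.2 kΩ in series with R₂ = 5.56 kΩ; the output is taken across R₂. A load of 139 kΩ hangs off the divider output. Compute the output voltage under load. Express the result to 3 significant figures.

V_out ≈ 1.01 V

The load sits in parallel with R₂: R₂‖R_L = (5.56 × 139) / (5.56 + 139) = 5.346 kΩ.
V_out = 14.3 × 5.346 / (70.2 + 5.346) = 14.3 × 5.346/75.55 = 1.01 V.
(Unloaded it would have been 1.05 V.)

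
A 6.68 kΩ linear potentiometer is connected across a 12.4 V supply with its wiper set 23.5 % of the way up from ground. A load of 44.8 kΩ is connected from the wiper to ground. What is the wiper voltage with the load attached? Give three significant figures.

V ≈ 2.84 V

The wiper splits the pot into (1−α)R = 5.110 kΩ above and αR = 1.570 kΩ below.
Lower section ‖ load = 1.517 kΩ.
V_wiper = 12.4 × 1.517/(5.110 + 1.517) = 2.84 V.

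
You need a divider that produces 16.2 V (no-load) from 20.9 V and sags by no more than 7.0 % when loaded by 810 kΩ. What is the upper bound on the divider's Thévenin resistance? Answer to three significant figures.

Loading drop = R_th/(R_th + R_L) ≤ 0.0700, so R_th ≤ R_L · ε/(1−ε) = 810 kΩ × 0.0700/0.9300 = 61.0 kΩ.

R_th ≤ 61.0 kΩ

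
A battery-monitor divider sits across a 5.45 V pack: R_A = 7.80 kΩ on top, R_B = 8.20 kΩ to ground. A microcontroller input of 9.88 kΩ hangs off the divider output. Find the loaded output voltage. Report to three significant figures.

The load sits in parallel with R_B: R_B‖R_L = (8.20 × 9.88) / (8.20 + 9.88) = 4.481 kΩ.
V_out = 5.45 × 4.481 / (7.80 + 4.481) = 5.45 × 4.481/12.28 = 1.99 V.

V_out ≈ 1.99 V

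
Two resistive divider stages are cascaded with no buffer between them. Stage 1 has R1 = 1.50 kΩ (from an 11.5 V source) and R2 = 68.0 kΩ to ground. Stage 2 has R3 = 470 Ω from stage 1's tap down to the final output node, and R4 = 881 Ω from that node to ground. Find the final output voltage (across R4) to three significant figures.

Stage 2 presents R3+R4 = 1351 Ω as a load on stage 1's tap.
Stage 1's lower leg becomes R2‖(R3+R4) = 1325 Ω, so V_mid = 11.5 × 1325/2825 = 5.393 V.
Stage 2 is itself unloaded: V_out = V_mid × R4/(R3+R4) = 5.393 × 881/1351 = 3.52 V.

V_out ≈ 3.52 V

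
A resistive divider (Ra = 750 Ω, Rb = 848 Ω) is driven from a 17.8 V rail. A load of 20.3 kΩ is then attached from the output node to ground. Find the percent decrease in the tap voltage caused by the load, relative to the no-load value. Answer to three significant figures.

The divider's output (Thévenin) resistance is Ra‖Rb = 398.0 Ω.
Fractional drop under load = R_th/(R_th + R_L) = 398.0 / (398.0 + 20300) = 0.01923.
So the output falls by 1.92 %.

1.92 %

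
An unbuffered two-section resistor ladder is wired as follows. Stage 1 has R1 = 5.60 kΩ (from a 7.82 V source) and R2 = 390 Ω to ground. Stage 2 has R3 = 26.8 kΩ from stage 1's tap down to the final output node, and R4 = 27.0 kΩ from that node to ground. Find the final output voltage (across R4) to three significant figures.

Stage 2 presents R3+R4 = 53800 Ω as a load on stage 1's tap.
Stage 1's lower leg becomes R2‖(R3+R4) = 387.2 Ω, so V_mid = 7.82 × 387.2/5987 = 0.5057 V.
Stage 2 is itself unloaded: V_out = V_mid × R4/(R3+R4) = 0.5057 × 27000/53800 = 0.254 V.

V_out ≈ 0.254 V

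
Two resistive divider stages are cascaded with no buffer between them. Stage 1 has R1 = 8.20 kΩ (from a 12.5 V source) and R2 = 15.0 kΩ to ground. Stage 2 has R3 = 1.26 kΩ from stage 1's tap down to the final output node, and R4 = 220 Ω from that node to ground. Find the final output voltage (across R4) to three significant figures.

V_out ≈ 0.262 V

Stage 2 presents R3+R4 = 1480 Ω as a load on stage 1's tap.
Stage 1's lower leg becomes R2‖(R3+R4) = 1347 Ω, so V_mid = 12.5 × 1347/9547 = 1.764 V.
Stage 2 is itself unloaded: V_out = V_mid × R4/(R3+R4) = 1.764 × 220/1480 = 0.262 V.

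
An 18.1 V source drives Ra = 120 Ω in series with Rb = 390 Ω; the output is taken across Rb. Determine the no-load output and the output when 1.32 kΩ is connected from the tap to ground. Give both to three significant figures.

Open-circuit: V = 18.1 × 390/(120 + 390) = 13.8 V.
With the load, Rb becomes Rb‖R_L = 301.1 Ω, so V = 18.1 × 301.1/421.1 = 12.9 V.

Unloaded: 13.8 V; loaded: 12.9 V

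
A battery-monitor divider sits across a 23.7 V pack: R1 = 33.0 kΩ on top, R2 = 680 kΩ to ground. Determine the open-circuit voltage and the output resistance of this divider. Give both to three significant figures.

V_th is the open-circuit tap voltage: 23.7 × 680/(33.0 + 680) = 22.6 V.
With the supply zeroed, R1 and R2 appear in parallel from the tap: R_th = R1‖R2 = (33.0 × 680)/713.0 = 31.5 kΩ.

V_th = 22.6 V, R_th = 31.5 kΩ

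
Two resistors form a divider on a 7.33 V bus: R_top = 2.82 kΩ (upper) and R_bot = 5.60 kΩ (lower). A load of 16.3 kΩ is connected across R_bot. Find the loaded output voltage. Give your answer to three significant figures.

V_out ≈ 4.37 V

The load sits in parallel with R_bot: R_bot‖R_L = (5.60 × 16.3) / (5.60 + 16.3) = 4.168 kΩ.
V_out = 7.33 × 4.168 / (2.82 + 4.168) = 7.33 × 4.168/6.988 = 4.37 V.
(Unloaded it would have been 4.88 V.)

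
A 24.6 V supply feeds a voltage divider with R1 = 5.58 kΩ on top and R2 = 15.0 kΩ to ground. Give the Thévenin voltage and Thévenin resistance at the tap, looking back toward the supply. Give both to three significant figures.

V_th is the open-circuit tap voltage: 24.6 × 15.0/(5.58 + 15.0) = 17.9 V.
With the supply zeroed, R1 and R2 appear in parallel from the tap: R_th = R1‖R2 = (5.58 × 15.0)/20.58 = 4.07 kΩ.

V_th = 17.9 V, R_th = 4.07 kΩ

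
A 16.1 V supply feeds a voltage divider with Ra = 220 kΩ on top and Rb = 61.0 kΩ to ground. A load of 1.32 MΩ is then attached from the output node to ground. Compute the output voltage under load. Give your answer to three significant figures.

The load sits in parallel with Rb: Rb‖R_L = (61.0 × 1320) / (61.0 + 1320) = 58.31 kΩ.
V_out = 16.1 × 58.31 / (220 + 58.31) = 16.1 × 58.31/278.3 = 3.37 V.

V_out ≈ 3.37 V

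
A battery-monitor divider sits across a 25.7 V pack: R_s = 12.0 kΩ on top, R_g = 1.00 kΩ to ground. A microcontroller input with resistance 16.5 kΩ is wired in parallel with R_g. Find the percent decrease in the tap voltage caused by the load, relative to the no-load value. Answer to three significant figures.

5.30 %

The divider's output (Thévenin) resistance is R_s‖R_g = 0.9231 kΩ.
Fractional drop under load = R_th/(R_th + R_L) = 0.9231 / (0.9231 + 16.5) = 0.05298.
So the output falls by 5.30 %.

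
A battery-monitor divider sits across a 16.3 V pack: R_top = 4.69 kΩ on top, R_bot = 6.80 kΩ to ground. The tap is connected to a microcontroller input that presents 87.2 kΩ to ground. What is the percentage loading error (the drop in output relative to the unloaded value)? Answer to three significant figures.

3.08 %

The divider's output (Thévenin) resistance is R_top‖R_bot = 2.776 kΩ.
Fractional drop under load = R_th/(R_th + R_L) = 2.776 / (2.776 + 87.2) = 0.03085.
So the output falls by 3.08 %.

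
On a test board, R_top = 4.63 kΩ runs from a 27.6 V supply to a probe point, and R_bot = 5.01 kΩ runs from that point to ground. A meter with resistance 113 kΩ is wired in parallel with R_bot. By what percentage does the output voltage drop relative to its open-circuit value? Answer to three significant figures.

2.09 %

The divider's output (Thévenin) resistance is R_top‖R_bot = 2.406 kΩ.
Fractional drop under load = R_th/(R_th + R_L) = 2.406 / (2.406 + 113) = 0.02085.
So the output falls by 2.09 %.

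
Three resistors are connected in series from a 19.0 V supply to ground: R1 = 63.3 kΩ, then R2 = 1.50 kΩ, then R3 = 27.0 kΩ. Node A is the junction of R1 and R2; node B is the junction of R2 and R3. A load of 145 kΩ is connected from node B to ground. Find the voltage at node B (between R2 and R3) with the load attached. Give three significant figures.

At node B, R3 is in parallel with the load: R3‖R_L = 22.76 kΩ.
Below node A the resistance is R2 + (R3‖R_L) = 24.26 kΩ, so V_A = 19.0 × 24.26/87.56 = 5.265 V.
Then V_B = V_A × (R3‖R_L)/(R2 + R3‖R_L) = 5.265 × 22.76/24.26 = 4.94 V.

V ≈ 4.94 V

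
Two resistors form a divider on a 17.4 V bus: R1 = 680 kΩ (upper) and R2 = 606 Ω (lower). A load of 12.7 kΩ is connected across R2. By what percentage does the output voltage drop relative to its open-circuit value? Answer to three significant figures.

The divider's output (Thévenin) resistance is R1‖R2 = 605.5 Ω.
Fractional drop under load = R_th/(R_th + R_L) = 605.5 / (605.5 + 12700) = 0.04550.
So the output falls by 4.55 %.

4.55 %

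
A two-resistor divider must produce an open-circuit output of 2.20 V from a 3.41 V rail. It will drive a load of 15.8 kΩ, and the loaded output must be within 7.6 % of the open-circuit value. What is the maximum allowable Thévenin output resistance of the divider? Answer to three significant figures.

Loading drop = R_th/(R_th + R_L) ≤ 0.0760, so R_th ≤ R_L · ε/(1−ε) = 15.8 kΩ × 0.0760/0.9240 = 1.30 kΩ.

R_th ≤ 1.30 kΩ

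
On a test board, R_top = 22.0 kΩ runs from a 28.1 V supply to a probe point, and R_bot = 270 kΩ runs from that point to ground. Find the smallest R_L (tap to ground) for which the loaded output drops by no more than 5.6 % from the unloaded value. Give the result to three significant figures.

R_L(min) ≈ 343 kΩ

Output resistance R_th = R_top‖R_bot = (22.0 × 270)/292.0 = 20.34 kΩ.
The fractional drop is R_th/(R_th + R_L); requiring this ≤ 0.0560 gives R_L ≥ R_th(1/0.0560 − 1) = 20.34 × 16.86 = 343 kΩ.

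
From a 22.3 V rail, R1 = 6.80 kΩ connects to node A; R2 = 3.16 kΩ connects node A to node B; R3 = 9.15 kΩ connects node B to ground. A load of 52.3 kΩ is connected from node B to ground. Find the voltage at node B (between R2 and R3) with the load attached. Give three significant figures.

At node B, R3 is in parallel with the load: R3‖R_L = 7.788 kΩ.
Below node A the resistance is R2 + (R3‖R_L) = 10.95 kΩ, so V_A = 22.3 × 10.95/17.75 = 13.76 V.
Then V_B = V_A × (R3‖R_L)/(R2 + R3‖R_L) = 13.76 × 7.788/10.95 = 9.79 V.

V ≈ 9.79 V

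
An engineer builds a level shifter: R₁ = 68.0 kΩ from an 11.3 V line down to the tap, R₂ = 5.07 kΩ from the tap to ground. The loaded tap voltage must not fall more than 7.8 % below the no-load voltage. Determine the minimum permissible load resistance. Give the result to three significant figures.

R_L(min) ≈ 55.8 kΩ

Output resistance R_th = R₁‖R₂ = (68.0 × 5.07)/73.07 = 4.718 kΩ.
The fractional drop is R_th/(R_th + R_L); requiring this ≤ 0.0780 gives R_L ≥ R_th(1/0.0780 − 1) = 4.718 × 11.82 = 55.8 kΩ.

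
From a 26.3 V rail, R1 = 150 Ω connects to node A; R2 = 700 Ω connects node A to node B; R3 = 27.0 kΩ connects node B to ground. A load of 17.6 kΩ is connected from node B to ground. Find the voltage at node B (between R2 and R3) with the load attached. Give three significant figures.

At node B, R3 is in parallel with the load: R3‖R_L = 10650 Ω.
Below node A the resistance is R2 + (R3‖R_L) = 11350 Ω, so V_A = 26.3 × 11350/11500 = 25.96 V.
Then V_B = V_A × (R3‖R_L)/(R2 + R3‖R_L) = 25.96 × 10650/11350 = 24.4 V.

V ≈ 24.4 V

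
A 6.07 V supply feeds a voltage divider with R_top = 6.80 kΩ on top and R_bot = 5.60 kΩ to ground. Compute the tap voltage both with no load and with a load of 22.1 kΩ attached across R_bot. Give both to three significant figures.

Unloaded: 2.74 V; loaded: 2.41 V

Open-circuit: V = 6.07 × 5.60/(6.80 + 5.60) = 2.74 V.
With the load, R_bot becomes R_bot‖R_L = 4.468 kΩ, so V = 6.07 × 4.468/11.27 = 2.41 V.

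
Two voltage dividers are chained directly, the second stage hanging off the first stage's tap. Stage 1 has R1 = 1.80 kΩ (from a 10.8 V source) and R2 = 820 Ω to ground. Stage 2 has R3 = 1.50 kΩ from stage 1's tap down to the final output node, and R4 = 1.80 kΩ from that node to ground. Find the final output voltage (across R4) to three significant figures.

Stage 2 presents R3+R4 = 3300 Ω as a load on stage 1's tap.
Stage 1's lower leg becomes R2‖(R3+R4) = 656.8 Ω, so V_mid = 10.8 × 656.8/2457 = 2.887 V.
Stage 2 is itself unloaded: V_out = V_mid × R4/(R3+R4) = 2.887 × 1800/3300 = 1.57 V.

V_out ≈ 1.57 V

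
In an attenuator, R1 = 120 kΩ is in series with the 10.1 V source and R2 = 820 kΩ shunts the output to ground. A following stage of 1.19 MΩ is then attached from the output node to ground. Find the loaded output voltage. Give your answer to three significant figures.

V_out ≈ 8.10 V

The load sits in parallel with R2: R2‖R_L = (820 × 1190) / (820 + 1190) = 485.5 kΩ.
V_out = 10.1 × 485.5 / (120 + 485.5) = 10.1 × 485.5/605.5 = 8.10 V.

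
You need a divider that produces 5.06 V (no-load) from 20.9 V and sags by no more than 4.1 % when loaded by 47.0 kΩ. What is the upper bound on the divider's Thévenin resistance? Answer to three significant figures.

R_th ≤ 2.01 kΩ

Loading drop = R_th/(R_th + R_L) ≤ 0.0410, so R_th ≤ R_L · ε/(1−ε) = 47.0 kΩ × 0.0410/0.9590 = 2.01 kΩ.
(Any R1, R2 with R2/(R1+R2) = 0.242 and R1‖R2 ≤ 2.01 kΩ will meet the spec.)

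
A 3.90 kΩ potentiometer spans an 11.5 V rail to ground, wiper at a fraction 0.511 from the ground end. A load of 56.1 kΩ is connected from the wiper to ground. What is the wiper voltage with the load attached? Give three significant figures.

V ≈ 5.78 V

The wiper splits the pot into (1−α)R = 1.907 kΩ above and αR = 1.993 kΩ below.
Lower section ‖ load = 1.925 kΩ.
V_wiper = 11.5 × 1.925/(1.907 + 1.925) = 5.78 V.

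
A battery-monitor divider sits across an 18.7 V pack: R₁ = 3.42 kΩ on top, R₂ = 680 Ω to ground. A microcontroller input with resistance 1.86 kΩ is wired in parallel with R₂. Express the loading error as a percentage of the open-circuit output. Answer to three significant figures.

Unloaded V = 18.7 × 680/4100 = 3.101 V.
Loaded: R₂‖R_L = 498.0 Ω, giving V = 18.7 × 498.0/3918 = 2.377 V.
Drop = (3.101 − 2.377) / 3.101 = 23.4 %.

23.4 %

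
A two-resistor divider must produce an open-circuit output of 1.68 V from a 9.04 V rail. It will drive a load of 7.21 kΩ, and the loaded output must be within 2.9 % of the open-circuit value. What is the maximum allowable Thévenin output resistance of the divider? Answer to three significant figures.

R_th ≤ 215 Ω

Loading drop = R_th/(R_th + R_L) ≤ 0.0290, so R_th ≤ R_L · ε/(1−ε) = 7.21 kΩ × 0.0290/0.9710 = 215 Ω.
(Any R1, R2 with R2/(R1+R2) = 0.186 and R1‖R2 ≤ 215 Ω will meet the spec.)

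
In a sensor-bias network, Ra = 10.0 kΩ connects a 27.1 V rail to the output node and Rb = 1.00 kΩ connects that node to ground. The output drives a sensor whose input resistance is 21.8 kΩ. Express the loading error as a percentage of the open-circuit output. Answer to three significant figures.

The divider's output (Thévenin) resistance is Ra‖Rb = 0.9091 kΩ.
Fractional drop under load = R_th/(R_th + R_L) = 0.9091 / (0.9091 + 21.8) = 0.04003.
So the output falls by 4.00 %.

4.00 %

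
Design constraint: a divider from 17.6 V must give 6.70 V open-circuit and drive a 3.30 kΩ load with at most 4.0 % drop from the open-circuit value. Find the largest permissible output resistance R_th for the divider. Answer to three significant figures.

R_th ≤ 138 Ω

Loading drop = R_th/(R_th + R_L) ≤ 0.0400, so R_th ≤ R_L · ε/(1−ε) = 3.30 kΩ × 0.0400/0.9600 = 138 Ω.
(Any R1, R2 with R2/(R1+R2) = 0.381 and R1‖R2 ≤ 138 Ω will meet the spec.)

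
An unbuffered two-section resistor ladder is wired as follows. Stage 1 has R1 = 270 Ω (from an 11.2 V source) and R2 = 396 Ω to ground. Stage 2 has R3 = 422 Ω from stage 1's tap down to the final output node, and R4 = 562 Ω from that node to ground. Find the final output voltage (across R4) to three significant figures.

V_out ≈ 3.27 V

Stage 2 presents R3+R4 = 984.0 Ω as a load on stage 1's tap.
Stage 1's lower leg becomes R2‖(R3+R4) = 282.4 Ω, so V_mid = 11.2 × 282.4/552.4 = 5.725 V.
Stage 2 is itself unloaded: V_out = V_mid × R4/(R3+R4) = 5.725 × 562/984.0 = 3.27 V.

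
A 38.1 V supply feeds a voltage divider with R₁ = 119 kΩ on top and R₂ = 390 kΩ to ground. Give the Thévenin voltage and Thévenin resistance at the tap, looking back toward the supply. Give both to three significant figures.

V_th is the open-circuit tap voltage: 38.1 × 390/(119 + 390) = 29.2 V.
With the supply zeroed, R₁ and R₂ appear in parallel from the tap: R_th = R₁‖R₂ = (119 × 390)/509.0 = 91.2 kΩ.

V_th = 29.2 V, R_th = 91.2 kΩ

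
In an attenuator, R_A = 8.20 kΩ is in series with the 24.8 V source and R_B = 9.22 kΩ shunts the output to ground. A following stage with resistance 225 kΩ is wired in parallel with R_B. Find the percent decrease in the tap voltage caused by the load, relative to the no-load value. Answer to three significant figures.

The divider's output (Thévenin) resistance is R_A‖R_B = 4.340 kΩ.
Fractional drop under load = R_th/(R_th + R_L) = 4.340 / (4.340 + 225) = 0.01892.
So the output falls by 1.89 %.

1.89 %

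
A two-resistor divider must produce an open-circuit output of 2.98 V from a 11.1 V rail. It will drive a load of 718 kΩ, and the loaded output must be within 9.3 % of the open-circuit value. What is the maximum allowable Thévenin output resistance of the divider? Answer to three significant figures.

R_th ≤ 73.6 kΩ

Loading drop = R_th/(R_th + R_L) ≤ 0.0930, so R_th ≤ R_L · ε/(1−ε) = 718 kΩ × 0.0930/0.9070 = 73.6 kΩ.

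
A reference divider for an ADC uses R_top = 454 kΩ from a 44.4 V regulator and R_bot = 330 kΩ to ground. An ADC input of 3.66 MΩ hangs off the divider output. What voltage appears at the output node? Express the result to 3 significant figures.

V_out ≈ 17.8 V

The load sits in parallel with R_bot: R_bot‖R_L = (330 × 3660) / (330 + 3660) = 302.7 kΩ.
V_out = 44.4 × 302.7 / (454 + 302.7) = 44.4 × 302.7/756.7 = 17.8 V.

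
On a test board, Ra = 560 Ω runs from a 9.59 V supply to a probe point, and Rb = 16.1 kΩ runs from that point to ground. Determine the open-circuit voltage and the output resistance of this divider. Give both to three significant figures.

V_th is the open-circuit tap voltage: 9.59 × 16100/(560 + 16100) = 9.27 V.
With the supply zeroed, Ra and Rb appear in parallel from the tap: R_th = Ra‖Rb = (560 × 16100)/16660 = 541 Ω.

V_th = 9.27 V, R_th = 541 Ω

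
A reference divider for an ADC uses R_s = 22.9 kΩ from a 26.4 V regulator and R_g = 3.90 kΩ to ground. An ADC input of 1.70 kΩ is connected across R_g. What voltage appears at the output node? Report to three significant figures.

The load sits in parallel with R_g: R_g‖R_L = (3.90 × 1.70) / (3.90 + 1.70) = 1.184 kΩ.
V_out = 26.4 × 1.184 / (22.9 + 1.184) = 26.4 × 1.184/24.08 = 1.30 V.

V_out ≈ 1.30 V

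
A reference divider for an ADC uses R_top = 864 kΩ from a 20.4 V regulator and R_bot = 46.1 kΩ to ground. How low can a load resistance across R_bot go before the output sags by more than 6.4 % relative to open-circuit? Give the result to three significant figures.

R_L(min) ≈ 640 kΩ

Output resistance R_th = R_top‖R_bot = (864 × 46.1)/910.1 = 43.76 kΩ.
The fractional drop is R_th/(R_th + R_L); requiring this ≤ 0.0640 gives R_L ≥ R_th(1/0.0640 − 1) = 43.76 × 14.62 = 640 kΩ.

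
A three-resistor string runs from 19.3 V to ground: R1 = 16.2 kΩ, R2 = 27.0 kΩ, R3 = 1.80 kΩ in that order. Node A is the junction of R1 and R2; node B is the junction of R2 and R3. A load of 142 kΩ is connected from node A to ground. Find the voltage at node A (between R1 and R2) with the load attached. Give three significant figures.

Below node A the series string R2+R3 = 28.80 kΩ sits in parallel with the 142 kΩ load: 23.94 kΩ.
V_A = 19.3 × 23.94/(16.2 + 23.94) = 11.5 V.

V ≈ 11.5 V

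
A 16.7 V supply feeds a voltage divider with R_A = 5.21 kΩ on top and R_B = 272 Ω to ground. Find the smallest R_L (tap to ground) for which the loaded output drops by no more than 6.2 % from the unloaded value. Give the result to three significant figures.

R_L(min) ≈ 3.91 kΩ

Output resistance R_th = R_A‖R_B = (5210 × 272)/5482 = 258.5 Ω.
The fractional drop is R_th/(R_th + R_L); requiring this ≤ 0.0620 gives R_L ≥ R_th(1/0.0620 − 1) = 258.5 × 15.13 = 3.91 kΩ.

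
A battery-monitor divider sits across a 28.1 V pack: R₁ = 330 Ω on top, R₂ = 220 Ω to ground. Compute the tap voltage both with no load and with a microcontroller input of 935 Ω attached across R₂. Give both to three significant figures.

Unloaded: 11.2 V; loaded: 9.85 V

Open-circuit: V = 28.1 × 220/(330 + 220) = 11.2 V.
With the load, R₂ becomes R₂‖R_L = 178.1 Ω, so V = 28.1 × 178.1/508.1 = 9.85 V.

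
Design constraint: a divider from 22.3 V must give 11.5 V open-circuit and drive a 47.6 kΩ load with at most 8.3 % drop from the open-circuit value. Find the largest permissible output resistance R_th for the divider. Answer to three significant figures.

R_th ≤ 4.31 kΩ

Loading drop = R_th/(R_th + R_L) ≤ 0.0830, so R_th ≤ R_L · ε/(1−ε) = 47.6 kΩ × 0.0830/0.9170 = 4.31 kΩ.
(Any R1, R2 with R2/(R1+R2) = 0.516 and R1‖R2 ≤ 4.31 kΩ will meet the spec.)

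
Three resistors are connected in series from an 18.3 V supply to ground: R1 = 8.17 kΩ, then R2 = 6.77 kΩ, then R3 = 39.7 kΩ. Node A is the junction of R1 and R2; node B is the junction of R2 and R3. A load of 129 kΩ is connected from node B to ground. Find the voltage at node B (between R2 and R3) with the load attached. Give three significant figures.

At node B, R3 is in parallel with the load: R3‖R_L = 30.36 kΩ.
Below node A the resistance is R2 + (R3‖R_L) = 37.13 kΩ, so V_A = 18.3 × 37.13/45.30 = 15.00 V.
Then V_B = V_A × (R3‖R_L)/(R2 + R3‖R_L) = 15.00 × 30.36/37.13 = 12.3 V.

V ≈ 12.3 V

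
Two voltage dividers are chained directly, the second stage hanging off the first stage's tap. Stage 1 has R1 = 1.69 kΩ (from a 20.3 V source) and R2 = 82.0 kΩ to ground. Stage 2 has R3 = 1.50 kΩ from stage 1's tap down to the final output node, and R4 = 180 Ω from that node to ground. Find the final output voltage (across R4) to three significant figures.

V_out ≈ 1.07 V

Stage 2 presents R3+R4 = 1680 Ω as a load on stage 1's tap.
Stage 1's lower leg becomes R2‖(R3+R4) = 1646 Ω, so V_mid = 20.3 × 1646/3336 = 10.02 V.
Stage 2 is itself unloaded: V_out = V_mid × R4/(R3+R4) = 10.02 × 180/1680 = 1.07 V.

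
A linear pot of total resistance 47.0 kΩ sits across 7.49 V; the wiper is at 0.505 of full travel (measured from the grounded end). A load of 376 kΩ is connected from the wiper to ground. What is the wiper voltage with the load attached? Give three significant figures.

V ≈ 3.67 V

The wiper splits the pot into (1−α)R = 23.27 kΩ above and αR = 23.73 kΩ below.
Lower section ‖ load = 22.33 kΩ.
V_wiper = 7.49 × 22.33/(23.27 + 22.33) = 3.67 V.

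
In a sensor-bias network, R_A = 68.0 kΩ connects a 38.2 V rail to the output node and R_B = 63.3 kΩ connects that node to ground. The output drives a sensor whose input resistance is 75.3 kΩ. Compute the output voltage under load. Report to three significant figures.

The load sits in parallel with R_B: R_B‖R_L = (63.3 × 75.3) / (63.3 + 75.3) = 34.39 kΩ.
V_out = 38.2 × 34.39 / (68.0 + 34.39) = 38.2 × 34.39/102.4 = 12.8 V.
(Unloaded it would have been 18.4 V.)

V_out ≈ 12.8 V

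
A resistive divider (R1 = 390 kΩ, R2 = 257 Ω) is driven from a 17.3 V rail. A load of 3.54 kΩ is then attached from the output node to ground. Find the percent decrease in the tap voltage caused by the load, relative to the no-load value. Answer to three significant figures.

6.76 %

The divider's output (Thévenin) resistance is R1‖R2 = 256.8 Ω.
Fractional drop under load = R_th/(R_th + R_L) = 256.8 / (256.8 + 3540) = 0.06764.
So the output falls by 6.76 %.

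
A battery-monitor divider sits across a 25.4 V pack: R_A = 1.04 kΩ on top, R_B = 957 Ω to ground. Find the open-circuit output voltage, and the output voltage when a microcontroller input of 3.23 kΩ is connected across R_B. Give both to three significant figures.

Unloaded: 12.2 V; loaded: 10.5 V

Open-circuit: V = 25.4 × 957/(1040 + 957) = 12.2 V.
With the load, R_B becomes R_B‖R_L = 738.3 Ω, so V = 25.4 × 738.3/1778 = 10.5 V.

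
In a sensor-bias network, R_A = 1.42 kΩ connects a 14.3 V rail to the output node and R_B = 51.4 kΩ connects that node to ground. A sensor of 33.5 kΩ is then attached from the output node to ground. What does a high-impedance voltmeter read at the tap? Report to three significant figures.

The load sits in parallel with R_B: R_B‖R_L = (51.4 × 33.5) / (51.4 + 33.5) = 20.28 kΩ.
V_out = 14.3 × 20.28 / (1.42 + 20.28) = 14.3 × 20.28/21.70 = 13.4 V.

V_out ≈ 13.4 V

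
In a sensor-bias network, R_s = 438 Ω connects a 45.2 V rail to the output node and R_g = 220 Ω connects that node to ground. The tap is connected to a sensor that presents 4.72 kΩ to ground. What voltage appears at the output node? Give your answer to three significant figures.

The load sits in parallel with R_g: R_g‖R_L = (220 × 4720) / (220 + 4720) = 210.2 Ω.
V_out = 45.2 × 210.2 / (438 + 210.2) = 45.2 × 210.2/648.2 = 14.7 V.

V_out ≈ 14.7 V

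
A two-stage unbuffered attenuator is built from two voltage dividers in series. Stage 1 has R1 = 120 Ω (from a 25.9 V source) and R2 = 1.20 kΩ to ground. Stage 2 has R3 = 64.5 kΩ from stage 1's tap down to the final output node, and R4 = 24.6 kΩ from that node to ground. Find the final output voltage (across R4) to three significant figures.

Stage 2 presents R3+R4 = 89100 Ω as a load on stage 1's tap.
Stage 1's lower leg becomes R2‖(R3+R4) = 1184 Ω, so V_mid = 25.9 × 1184/1304 = 23.52 V.
Stage 2 is itself unloaded: V_out = V_mid × R4/(R3+R4) = 23.52 × 24600/89100 = 6.49 V.

V_out ≈ 6.49 V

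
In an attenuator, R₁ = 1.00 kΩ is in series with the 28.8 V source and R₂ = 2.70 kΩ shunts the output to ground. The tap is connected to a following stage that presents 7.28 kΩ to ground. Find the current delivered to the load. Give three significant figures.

I_L ≈ 2.62 mA

R₂‖R_L = 1.970 kΩ; V_out = 28.8 × 1.970/2.970 = 19.10 V.
I_L = V_out / R_L = 19.10 / 7.28 kΩ = 2.62 mA.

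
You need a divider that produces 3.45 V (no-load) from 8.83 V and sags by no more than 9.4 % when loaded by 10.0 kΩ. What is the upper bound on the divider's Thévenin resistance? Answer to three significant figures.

R_th ≤ 1.04 kΩ

Loading drop = R_th/(R_th + R_L) ≤ 0.0940, so R_th ≤ R_L · ε/(1−ε) = 10.0 kΩ × 0.0940/0.9060 = 1.04 kΩ.
(Any R1, R2 with R2/(R1+R2) = 0.391 and R1‖R2 ≤ 1.04 kΩ will meet the spec.)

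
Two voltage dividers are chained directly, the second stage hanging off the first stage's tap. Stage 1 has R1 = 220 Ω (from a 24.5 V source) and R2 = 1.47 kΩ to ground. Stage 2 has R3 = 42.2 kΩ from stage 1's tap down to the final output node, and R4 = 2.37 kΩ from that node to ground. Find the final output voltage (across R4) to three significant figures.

Stage 2 presents R3+R4 = 44570 Ω as a load on stage 1's tap.
Stage 1's lower leg becomes R2‖(R3+R4) = 1423 Ω, so V_mid = 24.5 × 1423/1643 = 21.22 V.
Stage 2 is itself unloaded: V_out = V_mid × R4/(R3+R4) = 21.22 × 2370/44570 = 1.13 V.

V_out ≈ 1.13 V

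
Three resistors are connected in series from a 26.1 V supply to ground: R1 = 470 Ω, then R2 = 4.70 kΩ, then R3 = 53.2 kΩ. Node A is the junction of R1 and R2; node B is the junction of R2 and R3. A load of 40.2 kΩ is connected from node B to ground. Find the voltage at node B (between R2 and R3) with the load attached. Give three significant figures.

At node B, R3 is in parallel with the load: R3‖R_L = 22900 Ω.
Below node A the resistance is R2 + (R3‖R_L) = 27600 Ω, so V_A = 26.1 × 27600/28070 = 25.66 V.
Then V_B = V_A × (R3‖R_L)/(R2 + R3‖R_L) = 25.66 × 22900/27600 = 21.3 V.

V ≈ 21.3 V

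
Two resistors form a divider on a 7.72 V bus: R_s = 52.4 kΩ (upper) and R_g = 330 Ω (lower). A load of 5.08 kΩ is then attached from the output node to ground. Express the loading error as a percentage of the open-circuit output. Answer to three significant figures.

6.06 %

The divider's output (Thévenin) resistance is R_s‖R_g = 327.9 Ω.
Fractional drop under load = R_th/(R_th + R_L) = 327.9 / (327.9 + 5080) = 0.06064.
So the output falls by 6.06 %.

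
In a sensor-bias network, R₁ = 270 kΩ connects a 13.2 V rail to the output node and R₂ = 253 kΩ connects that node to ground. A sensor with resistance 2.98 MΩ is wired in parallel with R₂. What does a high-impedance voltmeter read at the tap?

The load sits in parallel with R₂: R₂‖R_L = (253 × 2980) / (253 + 2980) = 233.2 kΩ.
V_out = 13.2 × 233.2 / (270 + 233.2) = 13.2 × 233.2/503.2 = 6.12 V.
(Unloaded it would have been 6.39 V.)

V_out ≈ 6.12 V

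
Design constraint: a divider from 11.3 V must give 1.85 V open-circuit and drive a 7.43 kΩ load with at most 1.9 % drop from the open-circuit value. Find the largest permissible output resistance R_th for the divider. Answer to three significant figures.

R_th ≤ 144 Ω

Loading drop = R_th/(R_th + R_L) ≤ 0.0190, so R_th ≤ R_L · ε/(1−ε) = 7.43 kΩ × 0.0190/0.9810 = 144 Ω.
(Any R1, R2 with R2/(R1+R2) = 0.164 and R1‖R2 ≤ 144 Ω will meet the spec.)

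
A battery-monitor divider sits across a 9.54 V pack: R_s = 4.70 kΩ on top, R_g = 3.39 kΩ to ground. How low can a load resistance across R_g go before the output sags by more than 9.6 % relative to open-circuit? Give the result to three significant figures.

Output resistance R_th = R_s‖R_g = (4.70 × 3.39)/8.090 = 1.969 kΩ.
The fractional drop is R_th/(R_th + R_L); requiring this ≤ 0.0960 gives R_L ≥ R_th(1/0.0960 − 1) = 1.969 × 9.417 = 18.5 kΩ.

R_L(min) ≈ 18.5 kΩ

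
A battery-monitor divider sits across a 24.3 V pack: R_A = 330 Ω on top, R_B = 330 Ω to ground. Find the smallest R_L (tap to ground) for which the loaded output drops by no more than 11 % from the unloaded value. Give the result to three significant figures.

R_L(min) ≈ 1.34 kΩ

Output resistance R_th = R_A‖R_B = (330 × 330)/660.0 = 165.0 Ω.
The fractional drop is R_th/(R_th + R_L); requiring this ≤ 0.110 gives R_L ≥ R_th(1/0.110 − 1) = 165.0 × 8.091 = 1.34 kΩ.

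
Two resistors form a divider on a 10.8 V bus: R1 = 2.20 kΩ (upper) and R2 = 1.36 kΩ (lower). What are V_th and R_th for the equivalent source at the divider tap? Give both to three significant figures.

V_th is the open-circuit tap voltage: 10.8 × 1.36/(2.20 + 1.36) = 4.13 V.
With the supply zeroed, R1 and R2 appear in parallel from the tap: R_th = R1‖R2 = (2.20 × 1.36)/3.560 = 840 Ω.

V_th = 4.13 V, R_th = 840 Ω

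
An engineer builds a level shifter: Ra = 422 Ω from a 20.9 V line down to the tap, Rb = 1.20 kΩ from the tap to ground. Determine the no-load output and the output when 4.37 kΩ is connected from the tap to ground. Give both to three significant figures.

Unloaded: 15.5 V; loaded: 14.4 V

Open-circuit: V = 20.9 × 1200/(422 + 1200) = 15.5 V.
With the load, Rb becomes Rb‖R_L = 941.5 Ω, so V = 20.9 × 941.5/1363 = 14.4 V.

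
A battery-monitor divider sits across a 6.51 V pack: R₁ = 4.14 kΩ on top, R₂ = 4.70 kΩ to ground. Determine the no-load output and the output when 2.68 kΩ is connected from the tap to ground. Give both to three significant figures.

Unloaded: 3.46 V; loaded: 1.90 V

Open-circuit: V = 6.51 × 4.70/(4.14 + 4.70) = 3.46 V.
With the load, R₂ becomes R₂‖R_L = 1.707 kΩ, so V = 6.51 × 1.707/5.847 = 1.90 V.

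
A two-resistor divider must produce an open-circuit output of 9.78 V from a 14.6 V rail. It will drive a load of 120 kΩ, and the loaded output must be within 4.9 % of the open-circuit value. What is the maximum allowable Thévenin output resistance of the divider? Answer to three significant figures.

Loading drop = R_th/(R_th + R_L) ≤ 0.0490, so R_th ≤ R_L · ε/(1−ε) = 120 kΩ × 0.0490/0.9510 = 6.18 kΩ.
(Any R1, R2 with R2/(R1+R2) = 0.670 and R1‖R2 ≤ 6.18 kΩ will meet the spec.)

R_th ≤ 6.18 kΩ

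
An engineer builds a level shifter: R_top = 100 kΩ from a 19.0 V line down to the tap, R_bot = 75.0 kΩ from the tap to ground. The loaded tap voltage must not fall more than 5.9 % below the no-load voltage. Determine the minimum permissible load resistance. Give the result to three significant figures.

R_L(min) ≈ 684 kΩ

Output resistance R_th = R_top‖R_bot = (100 × 75.0)/175.0 = 42.86 kΩ.
The fractional drop is R_th/(R_th + R_L); requiring this ≤ 0.0590 gives R_L ≥ R_th(1/0.0590 − 1) = 42.86 × 15.95 = 684 kΩ.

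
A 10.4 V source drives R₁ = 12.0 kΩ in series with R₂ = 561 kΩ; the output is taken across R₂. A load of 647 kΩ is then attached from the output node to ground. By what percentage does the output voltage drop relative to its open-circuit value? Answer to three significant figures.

The divider's output (Thévenin) resistance is R₁‖R₂ = 11.75 kΩ.
Fractional drop under load = R_th/(R_th + R_L) = 11.75 / (11.75 + 647) = 0.01783.
So the output falls by 1.78 %.

1.78 %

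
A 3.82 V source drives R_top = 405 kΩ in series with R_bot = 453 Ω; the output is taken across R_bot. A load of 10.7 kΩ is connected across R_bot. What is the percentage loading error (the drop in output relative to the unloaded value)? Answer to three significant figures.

4.06 %

The divider's output (Thévenin) resistance is R_top‖R_bot = 452.5 Ω.
Fractional drop under load = R_th/(R_th + R_L) = 452.5 / (452.5 + 10700) = 0.04057.
So the output falls by 4.06 %.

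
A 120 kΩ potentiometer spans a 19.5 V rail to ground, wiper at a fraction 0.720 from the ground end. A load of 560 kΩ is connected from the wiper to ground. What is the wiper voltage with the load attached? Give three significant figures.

The wiper splits the pot into (1−α)R = 33.60 kΩ above and αR = 86.40 kΩ below.
Lower section ‖ load = 74.85 kΩ.
V_wiper = 19.5 × 74.85/(33.60 + 74.85) = 13.5 V.

V ≈ 13.5 V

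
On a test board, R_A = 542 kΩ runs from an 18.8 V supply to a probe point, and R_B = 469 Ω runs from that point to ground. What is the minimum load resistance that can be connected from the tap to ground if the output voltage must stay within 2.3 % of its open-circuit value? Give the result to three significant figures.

R_L(min) ≈ 19.9 kΩ

Output resistance R_th = R_A‖R_B = (542000 × 469)/542500 = 468.6 Ω.
The fractional drop is R_th/(R_th + R_L); requiring this ≤ 0.0230 gives R_L ≥ R_th(1/0.0230 − 1) = 468.6 × 42.48 = 19.9 kΩ.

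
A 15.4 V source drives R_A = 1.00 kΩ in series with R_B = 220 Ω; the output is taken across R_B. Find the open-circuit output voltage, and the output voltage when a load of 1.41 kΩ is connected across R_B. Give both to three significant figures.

Unloaded: 2.78 V; loaded: 2.46 V

Open-circuit: V = 15.4 × 220/(1000 + 220) = 2.78 V.
With the load, R_B becomes R_B‖R_L = 190.3 Ω, so V = 15.4 × 190.3/1190 = 2.46 V.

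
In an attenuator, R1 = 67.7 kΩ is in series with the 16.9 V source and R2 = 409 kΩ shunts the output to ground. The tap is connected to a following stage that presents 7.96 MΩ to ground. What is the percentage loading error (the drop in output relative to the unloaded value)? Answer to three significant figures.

The divider's output (Thévenin) resistance is R1‖R2 = 58.09 kΩ.
Fractional drop under load = R_th/(R_th + R_L) = 58.09 / (58.09 + 7960) = 0.007244.
So the output falls by 0.724 %.

0.724 %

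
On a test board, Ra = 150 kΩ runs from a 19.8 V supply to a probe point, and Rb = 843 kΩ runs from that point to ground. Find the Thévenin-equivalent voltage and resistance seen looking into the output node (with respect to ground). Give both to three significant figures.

V_th = 16.8 V, R_th = 127 kΩ

V_th is the open-circuit tap voltage: 19.8 × 843/(150 + 843) = 16.8 V.
With the supply zeroed, Ra and Rb appear in parallel from the tap: R_th = Ra‖Rb = (150 × 843)/993.0 = 127 kΩ.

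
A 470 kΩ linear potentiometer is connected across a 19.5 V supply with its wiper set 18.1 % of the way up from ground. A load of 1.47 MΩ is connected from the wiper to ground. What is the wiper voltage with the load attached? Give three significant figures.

V ≈ 3.37 V

The wiper splits the pot into (1−α)R = 384.9 kΩ above and αR = 85.07 kΩ below.
Lower section ‖ load = 80.42 kΩ.
V_wiper = 19.5 × 80.42/(384.9 + 80.42) = 3.37 V.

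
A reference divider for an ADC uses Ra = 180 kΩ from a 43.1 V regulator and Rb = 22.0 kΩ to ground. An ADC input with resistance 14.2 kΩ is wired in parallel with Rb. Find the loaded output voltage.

The load sits in parallel with Rb: Rb‖R_L = (22.0 × 14.2) / (22.0 + 14.2) = 8.630 kΩ.
V_out = 43.1 × 8.630 / (180 + 8.630) = 43.1 × 8.630/188.6 = 1.97 V.

V_out ≈ 1.97 V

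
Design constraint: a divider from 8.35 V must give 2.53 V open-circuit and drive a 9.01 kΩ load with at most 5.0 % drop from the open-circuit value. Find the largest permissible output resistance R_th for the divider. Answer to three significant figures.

Loading drop = R_th/(R_th + R_L) ≤ 0.0500, so R_th ≤ R_L · ε/(1−ε) = 9.01 kΩ × 0.0500/0.9500 = 474 Ω.

R_th ≤ 474 Ω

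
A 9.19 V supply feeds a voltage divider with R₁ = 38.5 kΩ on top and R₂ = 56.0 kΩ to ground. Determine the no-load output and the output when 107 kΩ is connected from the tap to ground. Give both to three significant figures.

Unloaded: 5.45 V; loaded: 4.49 V

Open-circuit: V = 9.19 × 56.0/(38.5 + 56.0) = 5.45 V.
With the load, R₂ becomes R₂‖R_L = 36.76 kΩ, so V = 9.19 × 36.76/75.26 = 4.49 V.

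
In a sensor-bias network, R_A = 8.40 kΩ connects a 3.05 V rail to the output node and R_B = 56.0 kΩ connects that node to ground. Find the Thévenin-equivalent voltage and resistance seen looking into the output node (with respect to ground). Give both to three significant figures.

V_th = 2.65 V, R_th = 7.30 kΩ

V_th is the open-circuit tap voltage: 3.05 × 56.0/(8.40 + 56.0) = 2.65 V.
With the supply zeroed, R_A and R_B appear in parallel from the tap: R_th = R_A‖R_B = (8.40 × 56.0)/64.40 = 7.30 kΩ.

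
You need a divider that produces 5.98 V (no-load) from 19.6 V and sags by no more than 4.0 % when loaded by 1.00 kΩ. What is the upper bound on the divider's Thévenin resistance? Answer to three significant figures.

R_th ≤ 41.7 Ω

Loading drop = R_th/(R_th + R_L) ≤ 0.0400, so R_th ≤ R_L · ε/(1−ε) = 1.00 kΩ × 0.0400/0.9600 = 41.7 Ω.
(Any R1, R2 with R2/(R1+R2) = 0.305 and R1‖R2 ≤ 41.7 Ω will meet the spec.)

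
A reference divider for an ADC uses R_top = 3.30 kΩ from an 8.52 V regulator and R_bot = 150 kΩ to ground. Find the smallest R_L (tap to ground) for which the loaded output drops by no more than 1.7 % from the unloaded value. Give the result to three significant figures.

R_L(min) ≈ 187 kΩ

Output resistance R_th = R_top‖R_bot = (3.30 × 150)/153.3 = 3.229 kΩ.
The fractional drop is R_th/(R_th + R_L); requiring this ≤ 0.0170 gives R_L ≥ R_th(1/0.0170 − 1) = 3.229 × 57.82 = 187 kΩ.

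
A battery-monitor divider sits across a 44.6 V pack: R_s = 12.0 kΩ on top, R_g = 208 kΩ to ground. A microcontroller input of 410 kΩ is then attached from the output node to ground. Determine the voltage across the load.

The load sits in parallel with R_g: R_g‖R_L = (208 × 410) / (208 + 410) = 138.0 kΩ.
V_out = 44.6 × 138.0 / (12.0 + 138.0) = 44.6 × 138.0/150.0 = 41.0 V.
(Unloaded it would have been 42.2 V.)

V_out ≈ 41.0 V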